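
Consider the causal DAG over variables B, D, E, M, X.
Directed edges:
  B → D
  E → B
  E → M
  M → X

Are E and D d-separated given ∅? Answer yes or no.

No — E and D are d-connected given ∅.

Bayes-Ball from E | ∅ reaches {B,D,M,X}.
D ∈ reach(E|∅) ⇒ E ⊥̸ D | ∅.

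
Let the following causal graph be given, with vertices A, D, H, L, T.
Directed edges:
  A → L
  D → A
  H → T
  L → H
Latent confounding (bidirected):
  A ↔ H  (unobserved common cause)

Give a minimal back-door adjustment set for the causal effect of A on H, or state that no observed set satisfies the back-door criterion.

desc(A)\{A}={H,L,T}; candidates ⊆ {D}.
A↔H: latent back-door arc(s) into A.
size 0: {}; under {} A still reaches {D,H,T} ∋ H.
size 1: {D}; under {D} A still reaches {H,T} ∋ H.
A↔H cannot be blocked by any observed set — no back-door set.

A→H: no observed back-door set.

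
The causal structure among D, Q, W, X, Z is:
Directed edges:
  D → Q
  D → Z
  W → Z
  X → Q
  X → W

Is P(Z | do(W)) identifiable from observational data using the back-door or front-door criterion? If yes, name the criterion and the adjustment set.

desc(W)\{W}={Z}; candidates ⊆ {D,Q,X}.
∅: W⊥Z given ∅ in G with W→· removed — back-door holds.
P(Z|do(W)) = P(Z|W) — no adjustment needed.

P(Z|do(W)): backdoor, adjust for ∅.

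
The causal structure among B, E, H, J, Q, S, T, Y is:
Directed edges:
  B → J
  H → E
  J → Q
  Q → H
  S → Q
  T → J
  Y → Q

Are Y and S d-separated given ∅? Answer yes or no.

Yes — Y ⊥ S | ∅.

Bayes-Ball from Y | ∅ reaches {E,H,Q}.
S ∉ reach(Y|∅) ⇒ Y ⊥ S | ∅.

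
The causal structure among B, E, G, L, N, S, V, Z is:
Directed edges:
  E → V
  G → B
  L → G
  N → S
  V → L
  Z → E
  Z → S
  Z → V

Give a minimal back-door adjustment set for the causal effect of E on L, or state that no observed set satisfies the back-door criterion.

E→L: minimal back-door set {Z}.

desc(E)\{E}={B,G,L,V}; candidates ⊆ {N,S,Z}.
size 0: {}; under {} E still reaches {B,G,L,S,V,Z} ∋ L.
{Z}: E⊥L given {Z} in G with E→· removed — back-door holds.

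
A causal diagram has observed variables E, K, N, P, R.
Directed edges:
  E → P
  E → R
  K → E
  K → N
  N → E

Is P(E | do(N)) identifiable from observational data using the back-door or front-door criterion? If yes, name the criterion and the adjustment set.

desc(N)\{N}={E,P,R}; candidates ⊆ {K}.
size 0: {}; under {} N still reaches {E,K,P,R} ∋ E.
{K}: N⊥E given {K} in G with N→· removed — back-door holds.
P(E|do(N)) = Σ_{K} P(E|N,K)·P(K).

P(E|do(N)): backdoor, adjust for {K}.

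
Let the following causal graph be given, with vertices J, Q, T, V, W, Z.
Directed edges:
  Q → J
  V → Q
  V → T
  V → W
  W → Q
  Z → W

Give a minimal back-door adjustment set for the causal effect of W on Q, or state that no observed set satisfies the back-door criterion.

W→Q: minimal back-door set {V}.

desc(W)\{W}={J,Q}; candidates ⊆ {T,V,Z}.
size 0: {}; under {} W still reaches {J,Q,T,V,Z} ∋ Q.
{V}: W⊥Q given {V} in G with W→· removed — back-door holds.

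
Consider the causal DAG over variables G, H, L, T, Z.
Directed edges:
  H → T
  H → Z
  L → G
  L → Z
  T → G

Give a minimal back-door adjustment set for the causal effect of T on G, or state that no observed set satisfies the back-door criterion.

desc(T)\{T}={G}; candidates ⊆ {H,L,Z}.
∅: T⊥G given ∅ in G with T→· removed — back-door holds.

T→G: minimal back-door set ∅.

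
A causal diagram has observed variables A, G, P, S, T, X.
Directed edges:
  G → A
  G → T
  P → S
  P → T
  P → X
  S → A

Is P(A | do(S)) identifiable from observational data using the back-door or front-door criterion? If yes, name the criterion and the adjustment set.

P(A|do(S)): backdoor, adjust for ∅.

desc(S)\{S}={A}; candidates ⊆ {G,P,T,X}.
∅: S⊥A given ∅ in G with S→· removed — back-door holds.
P(A|do(S)) = P(A|S) — no adjustment needed.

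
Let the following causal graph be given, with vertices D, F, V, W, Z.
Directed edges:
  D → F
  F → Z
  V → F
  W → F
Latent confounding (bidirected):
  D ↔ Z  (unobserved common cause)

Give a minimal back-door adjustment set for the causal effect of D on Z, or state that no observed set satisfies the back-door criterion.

D→Z: no observed back-door set.

desc(D)\{D}={F,Z}; candidates ⊆ {V,W}.
D↔Z: latent back-door arc(s) into D.
size 0: {}; under {} D still reaches {Z} ∋ Z.
size 1: {V}, {W}; under {V} D still reaches {Z} ∋ Z.
size 2: {V,W}; under {V,W} D still reaches {Z} ∋ Z.
D↔Z cannot be blocked by any observed set — no back-door set.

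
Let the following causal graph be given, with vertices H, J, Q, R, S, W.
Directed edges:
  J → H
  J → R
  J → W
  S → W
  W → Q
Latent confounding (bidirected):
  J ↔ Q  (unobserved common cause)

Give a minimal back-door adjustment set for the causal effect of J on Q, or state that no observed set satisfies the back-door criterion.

desc(J)\{J}={H,Q,R,W}; candidates ⊆ {S}.
J↔Q: latent back-door arc(s) into J.
size 0: {}; under {} J still reaches {Q} ∋ Q.
size 1: {S}; under {S} J still reaches {Q} ∋ Q.
J↔Q cannot be blocked by any observed set — no back-door set.

J→Q: no observed back-door set.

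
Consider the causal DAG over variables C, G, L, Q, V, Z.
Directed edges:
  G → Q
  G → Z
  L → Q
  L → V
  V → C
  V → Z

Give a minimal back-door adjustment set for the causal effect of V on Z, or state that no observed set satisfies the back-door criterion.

V→Z: minimal back-door set ∅.

desc(V)\{V}={C,Z}; candidates ⊆ {G,L,Q}.
∅: V⊥Z given ∅ in G with V→· removed — back-door holds.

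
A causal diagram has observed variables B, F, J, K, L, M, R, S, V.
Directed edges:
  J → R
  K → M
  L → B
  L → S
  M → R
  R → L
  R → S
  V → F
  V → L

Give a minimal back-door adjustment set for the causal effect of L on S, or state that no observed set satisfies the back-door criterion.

L→S: minimal back-door set {R}.

desc(L)\{L}={B,S}; candidates ⊆ {F,J,K,M,R,V}.
size 0: {}; under {} L still reaches {F,J,K,M,R,S,V} ∋ S.
{R}: L⊥S given {R} in G with L→· removed — back-door holds.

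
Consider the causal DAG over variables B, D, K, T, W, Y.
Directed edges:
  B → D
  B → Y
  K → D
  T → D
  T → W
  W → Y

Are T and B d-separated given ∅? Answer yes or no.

Yes — T ⊥ B | ∅.

Bayes-Ball from T | ∅ reaches {D,W,Y}.
B ∉ reach(T|∅) ⇒ T ⊥ B | ∅.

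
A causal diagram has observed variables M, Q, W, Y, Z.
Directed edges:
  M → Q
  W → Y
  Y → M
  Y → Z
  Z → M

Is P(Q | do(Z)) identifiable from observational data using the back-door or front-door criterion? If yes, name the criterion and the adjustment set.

desc(Z)\{Z}={M,Q}; candidates ⊆ {W,Y}.
size 0: {}; under {} Z still reaches {M,Q,W,Y} ∋ Q.
{Y}: Z⊥Q given {Y} in G with Z→· removed — back-door holds.
P(Q|do(Z)) = Σ_{Y} P(Q|Z,Y)·P(Y).

P(Q|do(Z)): backdoor, adjust for {Y}.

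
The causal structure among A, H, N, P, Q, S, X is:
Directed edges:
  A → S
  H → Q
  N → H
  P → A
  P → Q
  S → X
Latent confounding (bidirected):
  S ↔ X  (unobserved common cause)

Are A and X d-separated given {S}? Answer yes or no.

No — A and X are d-connected given {S}.

Bayes-Ball from A | {S} reaches {P,Q,X}.
X ∈ reach(A|{S}) ⇒ A ⊥̸ X | {S}.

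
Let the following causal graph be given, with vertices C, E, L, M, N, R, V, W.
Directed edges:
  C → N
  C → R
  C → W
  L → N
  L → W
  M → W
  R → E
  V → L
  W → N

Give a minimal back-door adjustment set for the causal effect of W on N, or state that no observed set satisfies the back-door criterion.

desc(W)\{W}={N}; candidates ⊆ {C,E,L,M,R,V}.
size 0: {}; under {} W still reaches {C,E,L,M,N,R,V} ∋ N.
size 1: {C}, {E}, {L} …(+3); under {C} W still reaches {L,M,N,V} ∋ N.
{C,L}: W⊥N given {C,L} in G with W→· removed — back-door holds.

W→N: minimal back-door set {C, L}.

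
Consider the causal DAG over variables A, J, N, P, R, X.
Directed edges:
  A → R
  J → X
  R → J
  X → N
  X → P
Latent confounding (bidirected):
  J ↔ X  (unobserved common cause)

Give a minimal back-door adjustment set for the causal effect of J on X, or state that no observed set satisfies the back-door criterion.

J→X: no observed back-door set.

desc(J)\{J}={N,P,X}; candidates ⊆ {A,R}.
J↔X: latent back-door arc(s) into J.
size 0: {}; under {} J still reaches {A,N,P,R,X} ∋ X.
size 1: {A}, {R}; under {A} J still reaches {N,P,R,X} ∋ X.
size 2: {A,R}; under {A,R} J still reaches {N,P,X} ∋ X.
J↔X cannot be blocked by any observed set — no back-door set.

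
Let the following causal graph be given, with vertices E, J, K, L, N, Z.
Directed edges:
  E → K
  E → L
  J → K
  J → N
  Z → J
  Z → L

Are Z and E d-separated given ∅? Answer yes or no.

Yes — Z ⊥ E | ∅.

Bayes-Ball from Z | ∅ reaches {J,K,L,N}.
E ∉ reach(Z|∅) ⇒ Z ⊥ E | ∅.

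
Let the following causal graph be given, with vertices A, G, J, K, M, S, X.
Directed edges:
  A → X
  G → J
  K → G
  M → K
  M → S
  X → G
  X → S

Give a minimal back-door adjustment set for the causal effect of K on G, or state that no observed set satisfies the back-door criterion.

desc(K)\{K}={G,J}; candidates ⊆ {A,M,S,X}.
∅: K⊥G given ∅ in G with K→· removed — back-door holds.

K→G: minimal back-door set ∅.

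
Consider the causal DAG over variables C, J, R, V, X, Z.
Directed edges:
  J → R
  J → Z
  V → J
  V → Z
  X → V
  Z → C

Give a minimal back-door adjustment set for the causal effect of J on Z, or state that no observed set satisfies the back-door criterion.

desc(J)\{J}={C,R,Z}; candidates ⊆ {V,X}.
size 0: {}; under {} J still reaches {C,V,X,Z} ∋ Z.
{V}: J⊥Z given {V} in G with J→· removed — back-door holds.

J→Z: minimal back-door set {V}.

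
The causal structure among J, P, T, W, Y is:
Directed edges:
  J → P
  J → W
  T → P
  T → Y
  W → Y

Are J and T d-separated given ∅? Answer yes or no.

Bayes-Ball from J | ∅ reaches {P,W,Y}.
T ∉ reach(J|∅) ⇒ J ⊥ T | ∅.

Yes — J ⊥ T | ∅.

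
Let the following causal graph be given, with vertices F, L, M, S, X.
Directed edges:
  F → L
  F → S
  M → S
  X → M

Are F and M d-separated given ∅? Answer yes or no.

Bayes-Ball from F | ∅ reaches {L,S}.
M ∉ reach(F|∅) ⇒ F ⊥ M | ∅.

Yes — F ⊥ M | ∅.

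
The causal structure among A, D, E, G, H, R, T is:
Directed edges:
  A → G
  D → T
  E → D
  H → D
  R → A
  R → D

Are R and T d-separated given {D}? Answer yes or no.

Bayes-Ball from R | {D} reaches {A,E,G,H}.
T ∉ reach(R|{D}) ⇒ R ⊥ T | {D}.

Yes — R ⊥ T | {D}.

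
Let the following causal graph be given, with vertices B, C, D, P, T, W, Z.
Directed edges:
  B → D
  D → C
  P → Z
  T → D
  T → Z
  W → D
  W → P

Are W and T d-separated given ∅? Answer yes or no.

Bayes-Ball from W | ∅ reaches {C,D,P,Z}.
T ∉ reach(W|∅) ⇒ W ⊥ T | ∅.

Yes — W ⊥ T | ∅.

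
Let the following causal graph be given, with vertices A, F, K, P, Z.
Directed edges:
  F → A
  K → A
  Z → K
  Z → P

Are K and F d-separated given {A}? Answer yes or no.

No — K and F are d-connected given {A}.

Bayes-Ball from K | {A} reaches {F,P,Z}.
F ∈ reach(K|{A}) ⇒ K ⊥̸ F | {A}.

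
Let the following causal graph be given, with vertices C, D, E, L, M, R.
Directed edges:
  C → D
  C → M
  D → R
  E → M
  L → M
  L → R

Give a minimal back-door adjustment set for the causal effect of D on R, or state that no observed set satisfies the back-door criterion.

D→R: minimal back-door set ∅.

desc(D)\{D}={R}; candidates ⊆ {C,E,L,M}.
∅: D⊥R given ∅ in G with D→· removed — back-door holds.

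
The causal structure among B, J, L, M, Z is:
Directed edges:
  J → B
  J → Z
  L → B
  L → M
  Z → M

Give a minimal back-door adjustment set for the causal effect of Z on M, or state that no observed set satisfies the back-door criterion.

desc(Z)\{Z}={M}; candidates ⊆ {B,J,L}.
∅: Z⊥M given ∅ in G with Z→· removed — back-door holds.

Z→M: minimal back-door set ∅.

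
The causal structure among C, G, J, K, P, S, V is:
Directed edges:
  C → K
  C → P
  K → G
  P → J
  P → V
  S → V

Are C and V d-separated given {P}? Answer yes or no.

Yes — C ⊥ V | {P}.

Bayes-Ball from C | {P} reaches {G,K}.
V ∉ reach(C|{P}) ⇒ C ⊥ V | {P}.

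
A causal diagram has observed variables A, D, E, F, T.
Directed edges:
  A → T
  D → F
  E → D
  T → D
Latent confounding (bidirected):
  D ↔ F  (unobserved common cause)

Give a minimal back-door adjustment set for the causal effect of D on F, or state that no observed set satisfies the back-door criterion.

D→F: no observed back-door set.

desc(D)\{D}={F}; candidates ⊆ {A,E,T}.
D↔F: latent back-door arc(s) into D.
size 0: {}; under {} D still reaches {A,E,F,T} ∋ F.
size 1: {A}, {E}, {T}; under {A} D still reaches {E,F,T} ∋ F.
size 2: {A,E}, {A,T}, {E,T}; under {A,E} D still reaches {F,T} ∋ F.
D↔F cannot be blocked by any observed set — no back-door set.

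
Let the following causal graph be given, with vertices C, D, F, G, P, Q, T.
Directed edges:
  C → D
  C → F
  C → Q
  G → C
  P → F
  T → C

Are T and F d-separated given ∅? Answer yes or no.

No — T and F are d-connected given ∅.

Bayes-Ball from T | ∅ reaches {C,D,F,Q}.
F ∈ reach(T|∅) ⇒ T ⊥̸ F | ∅.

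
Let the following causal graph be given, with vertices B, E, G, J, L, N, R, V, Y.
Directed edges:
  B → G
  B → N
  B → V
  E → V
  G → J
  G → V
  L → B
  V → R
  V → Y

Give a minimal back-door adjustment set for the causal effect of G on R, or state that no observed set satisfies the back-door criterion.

G→R: minimal back-door set {B}.

desc(G)\{G}={J,R,V,Y}; candidates ⊆ {B,E,L,N}.
size 0: {}; under {} G still reaches {B,L,N,R,V,Y} ∋ R.
{B}: G⊥R given {B} in G with G→· removed — back-door holds.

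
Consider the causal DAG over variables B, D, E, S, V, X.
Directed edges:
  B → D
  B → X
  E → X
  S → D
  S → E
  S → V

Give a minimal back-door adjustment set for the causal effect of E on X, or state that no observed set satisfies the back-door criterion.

E→X: minimal back-door set ∅.

desc(E)\{E}={X}; candidates ⊆ {B,D,S,V}.
∅: E⊥X given ∅ in G with E→· removed — back-door holds.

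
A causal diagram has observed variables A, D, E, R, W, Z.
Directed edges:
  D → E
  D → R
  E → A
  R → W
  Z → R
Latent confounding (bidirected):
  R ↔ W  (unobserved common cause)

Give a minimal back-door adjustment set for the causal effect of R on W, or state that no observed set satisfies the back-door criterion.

desc(R)\{R}={W}; candidates ⊆ {A,D,E,Z}.
R↔W: latent back-door arc(s) into R.
size 0: {}; under {} R still reaches {A,D,E,W,Z} ∋ W.
size 1: {A}, {D}, {E} …(+1); under {A} R still reaches {D,E,W,Z} ∋ W.
size 2: {A,D}, {A,E}, {A,Z} …(+3); under {A,D} R still reaches {W,Z} ∋ W.
R↔W cannot be blocked by any observed set — no back-door set.

R→W: no observed back-door set.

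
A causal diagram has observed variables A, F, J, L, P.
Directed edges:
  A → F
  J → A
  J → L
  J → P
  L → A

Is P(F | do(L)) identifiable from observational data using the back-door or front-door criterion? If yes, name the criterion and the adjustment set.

desc(L)\{L}={A,F}; candidates ⊆ {J,P}.
size 0: {}; under {} L still reaches {A,F,J,P} ∋ F.
{J}: L⊥F given {J} in G with L→· removed — back-door holds.
P(F|do(L)) = Σ_{J} P(F|L,J)·P(J).

P(F|do(L)): backdoor, adjust for {J}.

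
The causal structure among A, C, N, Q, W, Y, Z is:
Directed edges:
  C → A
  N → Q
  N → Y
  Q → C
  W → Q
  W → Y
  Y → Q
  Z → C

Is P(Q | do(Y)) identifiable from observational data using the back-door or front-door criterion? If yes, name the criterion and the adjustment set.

P(Q|do(Y)): backdoor, adjust for {N, W}.

desc(Y)\{Y}={A,C,Q}; candidates ⊆ {N,W,Z}.
size 0: {}; under {} Y still reaches {A,C,N,Q,W} ∋ Q.
size 1: {N}, {W}, {Z}; under {N} Y still reaches {A,C,Q,W} ∋ Q.
{N,W}: Y⊥Q given {N,W} in G with Y→· removed — back-door holds.
P(Q|do(Y)) = Σ_{N,W} P(Q|Y,N,W)·P(N,W).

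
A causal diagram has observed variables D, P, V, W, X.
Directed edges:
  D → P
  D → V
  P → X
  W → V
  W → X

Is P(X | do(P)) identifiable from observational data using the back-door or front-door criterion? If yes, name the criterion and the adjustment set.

P(X|do(P)): backdoor, adjust for ∅.

desc(P)\{P}={X}; candidates ⊆ {D,V,W}.
∅: P⊥X given ∅ in G with P→· removed — back-door holds.
P(X|do(P)) = P(X|P) — no adjustment needed.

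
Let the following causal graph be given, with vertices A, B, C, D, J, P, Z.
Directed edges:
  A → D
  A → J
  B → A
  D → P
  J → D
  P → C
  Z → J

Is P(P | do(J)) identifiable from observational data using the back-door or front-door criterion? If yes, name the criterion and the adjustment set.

P(P|do(J)): backdoor, adjust for {A}.

desc(J)\{J}={C,D,P}; candidates ⊆ {A,B,Z}.
size 0: {}; under {} J still reaches {A,B,C,D,P,Z} ∋ P.
{A}: J⊥P given {A} in G with J→· removed — back-door holds.
P(P|do(J)) = Σ_{A} P(P|J,A)·P(A).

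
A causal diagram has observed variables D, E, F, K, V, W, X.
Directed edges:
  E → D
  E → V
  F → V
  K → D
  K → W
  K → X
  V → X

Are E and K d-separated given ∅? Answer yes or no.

Yes — E ⊥ K | ∅.

Bayes-Ball from E | ∅ reaches {D,V,X}.
K ∉ reach(E|∅) ⇒ E ⊥ K | ∅.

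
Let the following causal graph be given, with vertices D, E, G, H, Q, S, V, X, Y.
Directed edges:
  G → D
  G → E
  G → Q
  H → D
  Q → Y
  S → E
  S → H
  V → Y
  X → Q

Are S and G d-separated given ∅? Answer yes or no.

Yes — S ⊥ G | ∅.

Bayes-Ball from S | ∅ reaches {D,E,H}.
G ∉ reach(S|∅) ⇒ S ⊥ G | ∅.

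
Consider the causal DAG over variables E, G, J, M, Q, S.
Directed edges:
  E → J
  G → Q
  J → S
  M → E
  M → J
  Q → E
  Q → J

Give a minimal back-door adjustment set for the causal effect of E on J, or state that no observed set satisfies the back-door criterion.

desc(E)\{E}={J,S}; candidates ⊆ {G,M,Q}.
size 0: {}; under {} E still reaches {G,J,M,Q,S} ∋ J.
size 1: {G}, {M}, {Q}; under {G} E still reaches {J,M,Q,S} ∋ J.
{M,Q}: E⊥J given {M,Q} in G with E→· removed — back-door holds.

E→J: minimal back-door set {M, Q}.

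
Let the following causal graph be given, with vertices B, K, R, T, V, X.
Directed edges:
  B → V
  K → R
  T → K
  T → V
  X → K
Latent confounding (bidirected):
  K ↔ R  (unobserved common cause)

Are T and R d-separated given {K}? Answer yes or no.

Bayes-Ball from T | {K} reaches {R,V,X}.
R ∈ reach(T|{K}) ⇒ T ⊥̸ R | {K}.

No — T and R are d-connected given {K}.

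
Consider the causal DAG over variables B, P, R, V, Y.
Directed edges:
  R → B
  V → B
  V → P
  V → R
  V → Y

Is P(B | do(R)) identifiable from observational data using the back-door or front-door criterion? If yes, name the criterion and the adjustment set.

desc(R)\{R}={B}; candidates ⊆ {P,V,Y}.
size 0: {}; under {} R still reaches {B,P,V,Y} ∋ B.
{V}: R⊥B given {V} in G with R→· removed — back-door holds.
P(B|do(R)) = Σ_{V} P(B|R,V)·P(V).

P(B|do(R)): backdoor, adjust for {V}.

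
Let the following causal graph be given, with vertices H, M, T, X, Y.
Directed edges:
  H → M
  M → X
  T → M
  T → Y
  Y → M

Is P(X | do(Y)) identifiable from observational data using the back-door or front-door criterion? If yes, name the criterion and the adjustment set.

desc(Y)\{Y}={M,X}; candidates ⊆ {H,T}.
size 0: {}; under {} Y still reaches {M,T,X} ∋ X.
{T}: Y⊥X given {T} in G with Y→· removed — back-door holds.
P(X|do(Y)) = Σ_{T} P(X|Y,T)·P(T).

P(X|do(Y)): backdoor, adjust for {T}.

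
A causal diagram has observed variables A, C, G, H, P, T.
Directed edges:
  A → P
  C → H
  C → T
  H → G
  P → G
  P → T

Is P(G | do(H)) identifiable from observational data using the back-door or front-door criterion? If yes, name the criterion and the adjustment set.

P(G|do(H)): backdoor, adjust for ∅.

desc(H)\{H}={G}; candidates ⊆ {A,C,P,T}.
∅: H⊥G given ∅ in G with H→· removed — back-door holds.
P(G|do(H)) = P(G|H) — no adjustment needed.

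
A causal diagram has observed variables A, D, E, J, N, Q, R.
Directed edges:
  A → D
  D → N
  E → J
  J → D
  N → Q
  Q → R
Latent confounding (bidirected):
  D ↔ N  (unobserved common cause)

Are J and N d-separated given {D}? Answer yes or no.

No — J and N are d-connected given {D}.

Bayes-Ball from J | {D} reaches {A,E,N,Q,R}.
N ∈ reach(J|{D}) ⇒ J ⊥̸ N | {D}.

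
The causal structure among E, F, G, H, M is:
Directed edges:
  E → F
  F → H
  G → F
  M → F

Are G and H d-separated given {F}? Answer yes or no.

Yes — G ⊥ H | {F}.

Bayes-Ball from G | {F} reaches {E,M}.
H ∉ reach(G|{F}) ⇒ G ⊥ H | {F}.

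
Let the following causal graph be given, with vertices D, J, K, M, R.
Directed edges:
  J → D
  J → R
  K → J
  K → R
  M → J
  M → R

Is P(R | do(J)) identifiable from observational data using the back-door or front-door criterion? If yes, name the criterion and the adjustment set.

P(R|do(J)): backdoor, adjust for {K, M}.

desc(J)\{J}={D,R}; candidates ⊆ {K,M}.
size 0: {}; under {} J still reaches {K,M,R} ∋ R.
size 1: {K}, {M}; under {K} J still reaches {M,R} ∋ R.
{K,M}: J⊥R given {K,M} in G with J→· removed — back-door holds.
P(R|do(J)) = Σ_{K,M} P(R|J,K,M)·P(K,M).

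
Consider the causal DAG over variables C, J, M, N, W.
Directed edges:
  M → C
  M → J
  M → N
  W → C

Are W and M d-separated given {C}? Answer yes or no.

No — W and M are d-connected given {C}.

Bayes-Ball from W | {C} reaches {J,M,N}.
M ∈ reach(W|{C}) ⇒ W ⊥̸ M | {C}.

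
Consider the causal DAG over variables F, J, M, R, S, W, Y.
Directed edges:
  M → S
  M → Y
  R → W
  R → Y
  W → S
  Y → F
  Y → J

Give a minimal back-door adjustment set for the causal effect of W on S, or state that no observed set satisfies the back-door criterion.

desc(W)\{W}={S}; candidates ⊆ {F,J,M,R,Y}.
∅: W⊥S given ∅ in G with W→· removed — back-door holds.

W→S: minimal back-door set ∅.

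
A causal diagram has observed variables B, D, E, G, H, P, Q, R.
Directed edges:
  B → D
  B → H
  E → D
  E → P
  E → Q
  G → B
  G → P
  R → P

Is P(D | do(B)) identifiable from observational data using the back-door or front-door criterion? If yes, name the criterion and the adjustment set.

P(D|do(B)): backdoor, adjust for ∅.

desc(B)\{B}={D,H}; candidates ⊆ {E,G,P,Q,R}.
∅: B⊥D given ∅ in G with B→· removed — back-door holds.
P(D|do(B)) = P(D|B) — no adjustment needed.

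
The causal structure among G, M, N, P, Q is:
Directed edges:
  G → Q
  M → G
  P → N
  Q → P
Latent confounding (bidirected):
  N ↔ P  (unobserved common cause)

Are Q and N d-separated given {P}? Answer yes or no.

No — Q and N are d-connected given {P}.

Bayes-Ball from Q | {P} reaches {G,M,N}.
N ∈ reach(Q|{P}) ⇒ Q ⊥̸ N | {P}.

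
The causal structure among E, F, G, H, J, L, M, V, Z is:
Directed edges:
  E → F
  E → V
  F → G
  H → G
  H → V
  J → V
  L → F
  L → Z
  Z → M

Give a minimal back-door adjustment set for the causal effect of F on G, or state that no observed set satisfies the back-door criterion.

F→G: minimal back-door set ∅.

desc(F)\{F}={G}; candidates ⊆ {E,H,J,L,M,V,Z}.
∅: F⊥G given ∅ in G with F→· removed — back-door holds.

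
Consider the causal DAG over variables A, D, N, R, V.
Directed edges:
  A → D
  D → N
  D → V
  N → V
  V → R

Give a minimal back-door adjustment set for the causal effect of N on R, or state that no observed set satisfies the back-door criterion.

N→R: minimal back-door set {D}.

desc(N)\{N}={R,V}; candidates ⊆ {A,D}.
size 0: {}; under {} N still reaches {A,D,R,V} ∋ R.
{D}: N⊥R given {D} in G with N→· removed — back-door holds.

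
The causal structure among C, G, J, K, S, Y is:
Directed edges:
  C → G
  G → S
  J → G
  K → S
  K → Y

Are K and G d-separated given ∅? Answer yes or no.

Bayes-Ball from K | ∅ reaches {S,Y}.
G ∉ reach(K|∅) ⇒ K ⊥ G | ∅.

Yes — K ⊥ G | ∅.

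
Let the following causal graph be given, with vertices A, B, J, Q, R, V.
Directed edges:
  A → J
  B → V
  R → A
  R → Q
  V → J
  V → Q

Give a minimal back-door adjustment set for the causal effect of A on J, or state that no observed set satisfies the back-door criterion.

desc(A)\{A}={J}; candidates ⊆ {B,Q,R,V}.
∅: A⊥J given ∅ in G with A→· removed — back-door holds.

A→J: minimal back-door set ∅.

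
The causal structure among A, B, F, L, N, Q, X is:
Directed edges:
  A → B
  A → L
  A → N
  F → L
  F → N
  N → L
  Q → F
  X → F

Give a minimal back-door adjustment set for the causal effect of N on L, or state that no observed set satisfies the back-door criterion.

desc(N)\{N}={L}; candidates ⊆ {A,B,F,Q,X}.
size 0: {}; under {} N still reaches {A,B,F,L,Q,X} ∋ L.
size 1: {A}, {B}, {F} …(+2); under {A} N still reaches {F,L,Q,X} ∋ L.
{A,F}: N⊥L given {A,F} in G with N→· removed — back-door holds.

N→L: minimal back-door set {A, F}.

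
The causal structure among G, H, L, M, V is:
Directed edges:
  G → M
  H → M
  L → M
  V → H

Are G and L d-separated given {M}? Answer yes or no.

No — G and L are d-connected given {M}.

Bayes-Ball from G | {M} reaches {H,L,V}.
L ∈ reach(G|{M}) ⇒ G ⊥̸ L | {M}.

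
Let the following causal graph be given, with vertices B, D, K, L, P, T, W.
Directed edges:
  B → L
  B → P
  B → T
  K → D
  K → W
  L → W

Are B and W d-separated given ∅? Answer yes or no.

Bayes-Ball from B | ∅ reaches {L,P,T,W}.
W ∈ reach(B|∅) ⇒ B ⊥̸ W | ∅.

No — B and W are d-connected given ∅.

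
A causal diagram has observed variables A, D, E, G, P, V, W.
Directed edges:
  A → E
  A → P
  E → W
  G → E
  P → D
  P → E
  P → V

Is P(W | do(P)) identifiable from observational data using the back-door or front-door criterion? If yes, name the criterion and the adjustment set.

P(W|do(P)): backdoor, adjust for {A}.

desc(P)\{P}={D,E,V,W}; candidates ⊆ {A,G}.
size 0: {}; under {} P still reaches {A,E,W} ∋ W.
{A}: P⊥W given {A} in G with P→· removed — back-door holds.
P(W|do(P)) = Σ_{A} P(W|P,A)·P(A).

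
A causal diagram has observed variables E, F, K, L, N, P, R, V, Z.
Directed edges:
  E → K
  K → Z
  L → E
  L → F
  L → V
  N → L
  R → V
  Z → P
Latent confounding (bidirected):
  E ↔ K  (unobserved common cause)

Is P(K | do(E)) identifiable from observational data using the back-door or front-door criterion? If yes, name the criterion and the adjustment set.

desc(E)\{E}={K,P,Z}; candidates ⊆ {F,L,N,R,V}.
E↔K: latent back-door arc(s) into E.
size 0: {}; under {} E still reaches {F,K,L,N,P,V,Z} ∋ K.
size 1: {F}, {L}, {N} …(+2); under {F} E still reaches {K,L,N,P,V,Z} ∋ K.
size 2: {F,L}, {F,N}, {F,R} …(+7); under {F,L} E still reaches {K,P,Z} ∋ K.
E↔K cannot be blocked by any observed set — no back-door set.
No mediator lies on a directed E→…→K path.
Neither criterion identifies P(K|do(E)) in this graph.

P(K|do(E)): not identifiable (no BD/FD set).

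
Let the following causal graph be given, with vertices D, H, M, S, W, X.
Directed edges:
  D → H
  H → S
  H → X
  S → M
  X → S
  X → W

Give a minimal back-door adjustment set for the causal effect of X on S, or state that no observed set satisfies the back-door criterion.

desc(X)\{X}={M,S,W}; candidates ⊆ {D,H}.
size 0: {}; under {} X still reaches {D,H,M,S} ∋ S.
{H}: X⊥S given {H} in G with X→· removed — back-door holds.

X→S: minimal back-door set {H}.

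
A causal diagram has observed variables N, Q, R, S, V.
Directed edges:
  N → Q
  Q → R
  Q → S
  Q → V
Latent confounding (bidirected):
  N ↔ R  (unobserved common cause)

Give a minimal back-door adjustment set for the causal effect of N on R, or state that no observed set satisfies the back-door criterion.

N→R: no observed back-door set.

desc(N)\{N}={Q,R,S,V}; candidates ⊆ {—}.
N↔R: latent back-door arc(s) into N.
size 0: {}; under {} N still reaches {R} ∋ R.
N↔R cannot be blocked by any observed set — no back-door set.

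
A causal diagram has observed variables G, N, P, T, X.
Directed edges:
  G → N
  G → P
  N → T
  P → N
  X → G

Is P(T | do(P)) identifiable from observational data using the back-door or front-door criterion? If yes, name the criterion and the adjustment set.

desc(P)\{P}={N,T}; candidates ⊆ {G,X}.
size 0: {}; under {} P still reaches {G,N,T,X} ∋ T.
{G}: P⊥T given {G} in G with P→· removed — back-door holds.
P(T|do(P)) = Σ_{G} P(T|P,G)·P(G).

P(T|do(P)): backdoor, adjust for {G}.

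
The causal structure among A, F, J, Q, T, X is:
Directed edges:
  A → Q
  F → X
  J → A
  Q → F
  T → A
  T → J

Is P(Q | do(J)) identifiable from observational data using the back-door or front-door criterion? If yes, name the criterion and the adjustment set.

desc(J)\{J}={A,F,Q,X}; candidates ⊆ {T}.
size 0: {}; under {} J still reaches {A,F,Q,T,X} ∋ Q.
{T}: J⊥Q given {T} in G with J→· removed — back-door holds.
P(Q|do(J)) = Σ_{T} P(Q|J,T)·P(T).

P(Q|do(J)): backdoor, adjust for {T}.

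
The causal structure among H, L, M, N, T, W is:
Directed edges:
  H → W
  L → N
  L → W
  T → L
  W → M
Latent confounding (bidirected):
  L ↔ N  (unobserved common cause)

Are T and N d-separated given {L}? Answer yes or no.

No — T and N are d-connected given {L}.

Bayes-Ball from T | {L} reaches {N}.
N ∈ reach(T|{L}) ⇒ T ⊥̸ N | {L}.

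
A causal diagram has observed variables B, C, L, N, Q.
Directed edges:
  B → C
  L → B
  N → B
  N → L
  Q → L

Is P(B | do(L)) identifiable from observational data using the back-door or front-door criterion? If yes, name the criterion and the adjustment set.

P(B|do(L)): backdoor, adjust for {N}.

desc(L)\{L}={B,C}; candidates ⊆ {N,Q}.
size 0: {}; under {} L still reaches {B,C,N,Q} ∋ B.
{N}: L⊥B given {N} in G with L→· removed — back-door holds.
P(B|do(L)) = Σ_{N} P(B|L,N)·P(N).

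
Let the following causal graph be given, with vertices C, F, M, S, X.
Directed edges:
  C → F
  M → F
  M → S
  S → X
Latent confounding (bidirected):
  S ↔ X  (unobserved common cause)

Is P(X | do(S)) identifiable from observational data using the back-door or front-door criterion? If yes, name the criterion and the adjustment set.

desc(S)\{S}={X}; candidates ⊆ {C,F,M}.
S↔X: latent back-door arc(s) into S.
size 0: {}; under {} S still reaches {F,M,X} ∋ X.
size 1: {C}, {F}, {M}; under {C} S still reaches {F,M,X} ∋ X.
size 2: {C,F}, {C,M}, {F,M}; under {C,F} S still reaches {M,X} ∋ X.
S↔X cannot be blocked by any observed set — no back-door set.
No mediator lies on a directed S→…→X path.
Neither criterion identifies P(X|do(S)) in this graph.

P(X|do(S)): not identifiable (no BD/FD set).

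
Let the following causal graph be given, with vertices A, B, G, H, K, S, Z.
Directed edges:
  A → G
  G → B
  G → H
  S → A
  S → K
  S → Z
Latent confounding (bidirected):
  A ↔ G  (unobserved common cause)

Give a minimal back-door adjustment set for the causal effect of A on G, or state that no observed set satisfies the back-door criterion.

desc(A)\{A}={B,G,H}; candidates ⊆ {K,S,Z}.
A↔G: latent back-door arc(s) into A.
size 0: {}; under {} A still reaches {B,G,H,K,S,Z} ∋ G.
size 1: {K}, {S}, {Z}; under {K} A still reaches {B,G,H,S,Z} ∋ G.
size 2: {K,S}, {K,Z}, {S,Z}; under {K,S} A still reaches {B,G,H} ∋ G.
A↔G cannot be blocked by any observed set — no back-door set.

A→G: no observed back-door set.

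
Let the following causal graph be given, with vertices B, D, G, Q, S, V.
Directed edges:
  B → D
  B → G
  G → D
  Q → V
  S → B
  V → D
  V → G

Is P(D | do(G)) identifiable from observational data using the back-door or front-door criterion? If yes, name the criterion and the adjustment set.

P(D|do(G)): backdoor, adjust for {B, V}.

desc(G)\{G}={D}; candidates ⊆ {B,Q,S,V}.
size 0: {}; under {} G still reaches {B,D,Q,S,V} ∋ D.
size 1: {B}, {Q}, {S} …(+1); under {B} G still reaches {D,Q,V} ∋ D.
{B,V}: G⊥D given {B,V} in G with G→· removed — back-door holds.
P(D|do(G)) = Σ_{B,V} P(D|G,B,V)·P(B,V).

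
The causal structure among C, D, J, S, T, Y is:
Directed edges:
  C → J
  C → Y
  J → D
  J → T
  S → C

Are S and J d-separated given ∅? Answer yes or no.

No — S and J are d-connected given ∅.

Bayes-Ball from S | ∅ reaches {C,D,J,T,Y}.
J ∈ reach(S|∅) ⇒ S ⊥̸ J | ∅.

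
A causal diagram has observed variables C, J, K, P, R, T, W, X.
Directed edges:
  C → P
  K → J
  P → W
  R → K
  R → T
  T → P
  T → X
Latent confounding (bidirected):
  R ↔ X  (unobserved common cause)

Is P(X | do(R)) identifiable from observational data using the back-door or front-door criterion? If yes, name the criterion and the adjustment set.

desc(R)\{R}={J,K,P,T,W,X}; candidates ⊆ {C}.
R↔X: latent back-door arc(s) into R.
size 0: {}; under {} R still reaches {X} ∋ X.
size 1: {C}; under {C} R still reaches {X} ∋ X.
R↔X cannot be blocked by any observed set — no back-door set.
{T}: (i) intercepts every directed R→X path; (ii) no back-door R→{T}; (iii) {R} blocks every back-door {T}→X. Front-door holds.
P(X|do(R)) = Σ_{T} P(T|R) Σ_{R'} P(X|T,R')P(R').

P(X|do(R)): frontdoor, adjust for {T}.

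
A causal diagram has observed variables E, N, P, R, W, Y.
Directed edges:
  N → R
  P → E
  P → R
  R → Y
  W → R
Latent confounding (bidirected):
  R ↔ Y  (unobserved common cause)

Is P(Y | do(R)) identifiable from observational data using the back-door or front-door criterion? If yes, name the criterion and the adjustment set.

desc(R)\{R}={Y}; candidates ⊆ {E,N,P,W}.
R↔Y: latent back-door arc(s) into R.
size 0: {}; under {} R still reaches {E,N,P,W,Y} ∋ Y.
size 1: {E}, {N}, {P} …(+1); under {E} R still reaches {N,P,W,Y} ∋ Y.
size 2: {E,N}, {E,P}, {E,W} …(+3); under {E,N} R still reaches {P,W,Y} ∋ Y.
R↔Y cannot be blocked by any observed set — no back-door set.
No mediator lies on a directed R→…→Y path.
Neither criterion identifies P(Y|do(R)) in this graph.

P(Y|do(R)): not identifiable (no BD/FD set).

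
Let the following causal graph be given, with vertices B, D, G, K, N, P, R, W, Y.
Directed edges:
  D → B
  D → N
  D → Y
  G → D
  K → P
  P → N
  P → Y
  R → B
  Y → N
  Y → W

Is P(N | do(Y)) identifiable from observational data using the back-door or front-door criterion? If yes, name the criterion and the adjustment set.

desc(Y)\{Y}={N,W}; candidates ⊆ {B,D,G,K,P,R}.
size 0: {}; under {} Y still reaches {B,D,G,K,N,P} ∋ N.
size 1: {B}, {D}, {G} …(+3); under {B} Y still reaches {D,G,K,N,P,R} ∋ N.
{D,P}: Y⊥N given {D,P} in G with Y→· removed — back-door holds.
P(N|do(Y)) = Σ_{D,P} P(N|Y,D,P)·P(D,P).

P(N|do(Y)): backdoor, adjust for {D, P}.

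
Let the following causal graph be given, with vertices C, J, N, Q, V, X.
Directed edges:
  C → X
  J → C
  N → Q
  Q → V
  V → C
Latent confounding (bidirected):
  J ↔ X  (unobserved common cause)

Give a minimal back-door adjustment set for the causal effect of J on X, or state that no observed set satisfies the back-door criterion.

J→X: no observed back-door set.

desc(J)\{J}={C,X}; candidates ⊆ {N,Q,V}.
J↔X: latent back-door arc(s) into J.
size 0: {}; under {} J still reaches {X} ∋ X.
size 1: {N}, {Q}, {V}; under {N} J still reaches {X} ∋ X.
size 2: {N,Q}, {N,V}, {Q,V}; under {N,Q} J still reaches {X} ∋ X.
J↔X cannot be blocked by any observed set — no back-door set.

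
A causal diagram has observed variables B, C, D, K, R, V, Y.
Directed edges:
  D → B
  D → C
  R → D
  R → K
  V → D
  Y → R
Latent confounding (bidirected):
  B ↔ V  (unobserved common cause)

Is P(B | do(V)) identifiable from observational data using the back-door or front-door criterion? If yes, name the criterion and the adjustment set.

P(B|do(V)): frontdoor, adjust for {D}.

desc(V)\{V}={B,C,D}; candidates ⊆ {K,R,Y}.
V↔B: latent back-door arc(s) into V.
size 0: {}; under {} V still reaches {B} ∋ B.
size 1: {K}, {R}, {Y}; under {K} V still reaches {B} ∋ B.
size 2: {K,R}, {K,Y}, {R,Y}; under {K,R} V still reaches {B} ∋ B.
V↔B cannot be blocked by any observed set — no back-door set.
{D}: (i) intercepts every directed V→B path; (ii) no back-door V→{D}; (iii) {V} blocks every back-door {D}→B. Front-door holds.
P(B|do(V)) = Σ_{D} P(D|V) Σ_{V'} P(B|D,V')P(V').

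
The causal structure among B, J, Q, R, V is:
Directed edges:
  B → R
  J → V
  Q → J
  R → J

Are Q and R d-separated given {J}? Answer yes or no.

Bayes-Ball from Q | {J} reaches {B,R}.
R ∈ reach(Q|{J}) ⇒ Q ⊥̸ R | {J}.

No — Q and R are d-connected given {J}.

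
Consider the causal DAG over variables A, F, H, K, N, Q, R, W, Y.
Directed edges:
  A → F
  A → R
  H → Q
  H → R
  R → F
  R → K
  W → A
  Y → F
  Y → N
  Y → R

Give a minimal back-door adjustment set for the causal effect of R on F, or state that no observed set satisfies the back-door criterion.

desc(R)\{R}={F,K}; candidates ⊆ {A,H,N,Q,W,Y}.
size 0: {}; under {} R still reaches {A,F,H,N,Q,W,Y} ∋ F.
size 1: {A}, {H}, {N} …(+3); under {A} R still reaches {F,H,N,Q,Y} ∋ F.
{A,Y}: R⊥F given {A,Y} in G with R→· removed — back-door holds.

R→F: minimal back-door set {A, Y}.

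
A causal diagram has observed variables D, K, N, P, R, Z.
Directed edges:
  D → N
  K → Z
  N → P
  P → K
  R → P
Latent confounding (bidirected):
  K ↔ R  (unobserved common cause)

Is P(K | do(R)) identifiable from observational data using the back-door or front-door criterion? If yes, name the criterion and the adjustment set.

P(K|do(R)): frontdoor, adjust for {P}.

desc(R)\{R}={K,P,Z}; candidates ⊆ {D,N}.
R↔K: latent back-door arc(s) into R.
size 0: {}; under {} R still reaches {K,Z} ∋ K.
size 1: {D}, {N}; under {D} R still reaches {K,Z} ∋ K.
size 2: {D,N}; under {D,N} R still reaches {K,Z} ∋ K.
R↔K cannot be blocked by any observed set — no back-door set.
{P}: (i) intercepts every directed R→K path; (ii) no back-door R→{P}; (iii) {R} blocks every back-door {P}→K. Front-door holds.
P(K|do(R)) = Σ_{P} P(P|R) Σ_{R'} P(K|P,R')P(R').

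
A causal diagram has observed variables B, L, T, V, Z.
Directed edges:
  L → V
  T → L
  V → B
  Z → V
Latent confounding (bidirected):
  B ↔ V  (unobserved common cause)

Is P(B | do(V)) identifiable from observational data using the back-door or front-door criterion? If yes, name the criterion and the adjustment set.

desc(V)\{V}={B}; candidates ⊆ {L,T,Z}.
V↔B: latent back-door arc(s) into V.
size 0: {}; under {} V still reaches {B,L,T,Z} ∋ B.
size 1: {L}, {T}, {Z}; under {L} V still reaches {B,Z} ∋ B.
size 2: {L,T}, {L,Z}, {T,Z}; under {L,T} V still reaches {B,Z} ∋ B.
V↔B cannot be blocked by any observed set — no back-door set.
No mediator lies on a directed V→…→B path.
Neither criterion identifies P(B|do(V)) in this graph.

P(B|do(V)): not identifiable (no BD/FD set).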